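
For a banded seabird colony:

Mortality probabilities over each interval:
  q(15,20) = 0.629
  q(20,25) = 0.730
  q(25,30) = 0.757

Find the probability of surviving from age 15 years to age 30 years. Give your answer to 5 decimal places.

The overall survival probability is (1 − 0.629) × (1 − 0.730) × (1 − 0.757).
= 0.371 × 0.270 × 0.243 = 0.024341.

0.02434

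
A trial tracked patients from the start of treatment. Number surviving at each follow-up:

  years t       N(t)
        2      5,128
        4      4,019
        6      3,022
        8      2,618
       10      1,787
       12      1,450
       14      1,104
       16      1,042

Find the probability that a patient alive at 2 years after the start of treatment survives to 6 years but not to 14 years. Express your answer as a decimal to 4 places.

0.3740

This is the probability of reaching 6 but not 14, conditional on being alive at 2: (N(6) − N(14)) / N(2).
= (3,022 − 1,104) / 5,128 = 1,918 / 5,128 = 0.374025.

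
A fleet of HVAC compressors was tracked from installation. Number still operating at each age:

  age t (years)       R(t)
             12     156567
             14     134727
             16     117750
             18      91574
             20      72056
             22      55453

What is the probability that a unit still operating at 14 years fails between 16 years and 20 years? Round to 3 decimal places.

0.339

This is the probability of reaching 16 but not 20, conditional on being operational at 14: (R(16) − R(20)) / R(14).
= (117750 − 72056) / 134727 = 45694 / 134727 = 0.339160.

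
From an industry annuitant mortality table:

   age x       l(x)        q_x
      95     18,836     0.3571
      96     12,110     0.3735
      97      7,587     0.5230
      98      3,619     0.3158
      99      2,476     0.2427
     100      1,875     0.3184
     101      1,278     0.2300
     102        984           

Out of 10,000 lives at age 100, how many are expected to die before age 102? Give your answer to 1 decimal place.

The relevant probability is 1 − 984/1,875 = 0.475200.
Expected number = 10,000 × 0.475200 = 4752.0.

4752.0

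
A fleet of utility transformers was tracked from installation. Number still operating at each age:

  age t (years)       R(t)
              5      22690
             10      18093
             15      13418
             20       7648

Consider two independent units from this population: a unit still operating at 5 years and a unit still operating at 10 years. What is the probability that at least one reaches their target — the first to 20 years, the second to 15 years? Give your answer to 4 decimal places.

p₁ = R(20)/R(5) = 7648/22690 = 0.337065; p₂ = R(15)/R(10) = 13418/18093 = 0.741613.
P(at least one) = 1 − (1−p₁)(1−p₂) = 1 − 0.662935 × 0.258387 = 0.828706.

0.8287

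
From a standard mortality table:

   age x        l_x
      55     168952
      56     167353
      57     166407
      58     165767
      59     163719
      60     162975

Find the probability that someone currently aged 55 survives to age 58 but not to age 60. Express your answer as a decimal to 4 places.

This is the probability of reaching 58 but not 60, conditional on being alive at 55: (l_58 − l_60) / l_55.
= (165767 − 162975) / 168952 = 2792 / 168952 = 0.016525.

0.0165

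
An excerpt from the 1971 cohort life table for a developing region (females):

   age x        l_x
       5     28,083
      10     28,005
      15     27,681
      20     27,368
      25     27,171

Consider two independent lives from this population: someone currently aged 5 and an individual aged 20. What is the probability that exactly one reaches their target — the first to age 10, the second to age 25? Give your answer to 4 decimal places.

0.0099

p₁ = l_10/l_5 = 28,005/28,083 = 0.997223; p₂ = l_25/l_20 = 27,171/27,368 = 0.992802.
P(exactly one) = p₁(1−p₂) + (1−p₁)p₂ = 0.007178 + 0.002757 = 0.009935.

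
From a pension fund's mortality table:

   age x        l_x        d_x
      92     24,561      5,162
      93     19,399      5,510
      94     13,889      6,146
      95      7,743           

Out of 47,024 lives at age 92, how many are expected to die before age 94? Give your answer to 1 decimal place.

20432.4

The relevant probability is 1 − 13,889/24,561 = 0.434510.
Expected number = 47,024 × 0.434510 = 20432.4.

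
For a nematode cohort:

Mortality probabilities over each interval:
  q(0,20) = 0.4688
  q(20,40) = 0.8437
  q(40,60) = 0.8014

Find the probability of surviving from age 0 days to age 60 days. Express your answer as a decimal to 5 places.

Chaining the interval survival probabilities: (1 − 0.4688) × (1 − 0.8437) × (1 − 0.8014).
= 0.5312 × 0.1563 × 0.1986 = 0.016489.

0.01649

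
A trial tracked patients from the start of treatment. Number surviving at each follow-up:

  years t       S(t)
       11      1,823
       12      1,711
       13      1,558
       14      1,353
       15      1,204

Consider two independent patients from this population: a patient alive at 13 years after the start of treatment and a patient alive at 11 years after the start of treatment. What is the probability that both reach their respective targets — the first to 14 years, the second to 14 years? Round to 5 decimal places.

0.64453

p₁ = S(14)/S(13) = 1,353/1,558 = 0.868421; p₂ = S(14)/S(11) = 1,353/1,823 = 0.742183.
P(both) = p₁ × p₂ = 0.868421 × 0.742183 = 0.644527.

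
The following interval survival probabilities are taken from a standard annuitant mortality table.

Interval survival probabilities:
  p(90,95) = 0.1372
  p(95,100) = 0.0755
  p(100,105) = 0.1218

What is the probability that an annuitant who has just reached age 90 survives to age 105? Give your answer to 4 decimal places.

0.0013

P(survive 90→105) = 0.1372 × 0.0755 × 0.1218.
= 0.001262.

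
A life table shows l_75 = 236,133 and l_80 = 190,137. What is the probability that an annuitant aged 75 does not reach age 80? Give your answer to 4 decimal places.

0.1948

P(die before 80 | alive at 75) = 1 − l_80/l_75 = 1 − 190,137/236,133 = (45,996)/236,133 = 0.194789.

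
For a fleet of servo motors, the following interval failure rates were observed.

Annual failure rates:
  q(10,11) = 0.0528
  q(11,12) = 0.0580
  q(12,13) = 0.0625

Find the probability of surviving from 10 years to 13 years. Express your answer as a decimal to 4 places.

0.8365

Chaining the interval survival probabilities: (1 − 0.0528) × (1 − 0.0580) × (1 − 0.0625).
= 0.9472 × 0.9420 × 0.9375 = 0.836496.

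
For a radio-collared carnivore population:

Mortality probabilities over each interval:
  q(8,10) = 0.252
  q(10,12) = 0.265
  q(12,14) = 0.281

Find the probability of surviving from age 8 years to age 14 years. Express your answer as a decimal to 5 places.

0.39529

P(survive 8→14) = (1 − 0.252) × (1 − 0.265) × (1 − 0.281).
= 0.748 × 0.735 × 0.719 = 0.395292.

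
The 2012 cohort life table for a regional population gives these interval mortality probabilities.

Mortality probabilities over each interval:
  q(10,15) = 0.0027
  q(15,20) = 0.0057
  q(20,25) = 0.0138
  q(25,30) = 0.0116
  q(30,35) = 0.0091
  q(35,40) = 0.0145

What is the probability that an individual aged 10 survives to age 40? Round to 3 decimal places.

0.944

The overall survival probability is (1 − 0.0027) × (1 − 0.0057) × (1 − 0.0138) × (1 − 0.0116) × (1 − 0.0091) × (1 − 0.0145).
= 0.9973 × 0.9943 × 0.9862 × 0.9884 × 0.9909 × 0.9855 = 0.943903.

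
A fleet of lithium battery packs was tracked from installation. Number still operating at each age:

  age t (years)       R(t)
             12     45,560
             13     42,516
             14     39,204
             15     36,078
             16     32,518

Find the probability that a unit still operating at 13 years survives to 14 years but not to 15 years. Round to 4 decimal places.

This is the probability of reaching 14 but not 15, conditional on being operational at 13: (R(14) − R(15)) / R(13).
= (39,204 − 36,078) / 42,516 = 3,126 / 42,516 = 0.073525.

0.0735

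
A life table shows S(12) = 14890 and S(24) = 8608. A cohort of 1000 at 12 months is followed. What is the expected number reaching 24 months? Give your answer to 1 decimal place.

578.1

The relevant probability is 8608/14890 = 0.578106.
Expected number = 1000 × 0.578106 = 578.1.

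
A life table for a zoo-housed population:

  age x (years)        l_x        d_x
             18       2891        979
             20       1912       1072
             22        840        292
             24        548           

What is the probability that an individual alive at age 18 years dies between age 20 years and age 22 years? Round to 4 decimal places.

This is the probability of reaching 20 but not 22, conditional on being alive at 18: (l_20 − l_22) / l_18.
= (1912 − 840) / 2891 = 1072 / 2891 = 0.370806.

0.3708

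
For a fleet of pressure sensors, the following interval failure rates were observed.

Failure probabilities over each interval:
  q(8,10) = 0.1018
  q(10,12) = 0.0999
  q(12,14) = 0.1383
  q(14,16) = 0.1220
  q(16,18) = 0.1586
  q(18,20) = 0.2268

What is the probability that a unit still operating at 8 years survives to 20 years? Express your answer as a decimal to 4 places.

Survival from 8 to 20 is the product of surviving each interval: (1 − 0.1018) × (1 − 0.0999) × (1 − 0.1383) × (1 − 0.1220) × (1 − 0.1586) × (1 − 0.2268).
= 0.8982 × 0.9001 × 0.8617 × 0.8780 × 0.8414 × 0.7732 = 0.397932.

0.3979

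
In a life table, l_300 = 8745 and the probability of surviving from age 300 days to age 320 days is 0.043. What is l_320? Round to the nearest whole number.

l_320 = l_300 × p = 8745 × 0.043 = 376.

376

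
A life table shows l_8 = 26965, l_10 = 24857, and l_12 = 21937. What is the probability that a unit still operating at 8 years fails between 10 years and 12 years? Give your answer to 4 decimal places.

This is the probability of reaching 10 but not 12, conditional on being operational at 8: (l_10 − l_12) / l_8.
= (24857 − 21937) / 26965 = 2920 / 26965 = 0.108289.

0.1083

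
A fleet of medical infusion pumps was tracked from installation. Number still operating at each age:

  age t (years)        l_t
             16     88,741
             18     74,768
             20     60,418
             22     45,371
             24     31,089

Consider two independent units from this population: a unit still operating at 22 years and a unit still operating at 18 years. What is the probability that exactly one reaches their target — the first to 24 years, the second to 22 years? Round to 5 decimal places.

0.46043

p₁ = l_24/l_22 = 31,089/45,371 = 0.685217; p₂ = l_22/l_18 = 45,371/74,768 = 0.606824.
P(exactly one) = p₁(1−p₂) + (1−p₁)p₂ = 0.269411 + 0.191018 = 0.460429.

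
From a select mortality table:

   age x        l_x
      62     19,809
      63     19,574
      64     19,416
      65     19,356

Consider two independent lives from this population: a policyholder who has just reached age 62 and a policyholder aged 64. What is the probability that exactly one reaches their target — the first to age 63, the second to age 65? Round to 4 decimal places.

p₁ = l_63/l_62 = 19,574/19,809 = 0.988137; p₂ = l_65/l_64 = 19,356/19,416 = 0.996910.
P(exactly one) = p₁(1−p₂) + (1−p₁)p₂ = 0.003053 + 0.011826 = 0.014880.

0.0149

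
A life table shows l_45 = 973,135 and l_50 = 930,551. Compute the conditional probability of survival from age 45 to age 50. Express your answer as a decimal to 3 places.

The conditional survival probability is l_50/l_45 = 930,551/973,135 = 0.956240.

0.956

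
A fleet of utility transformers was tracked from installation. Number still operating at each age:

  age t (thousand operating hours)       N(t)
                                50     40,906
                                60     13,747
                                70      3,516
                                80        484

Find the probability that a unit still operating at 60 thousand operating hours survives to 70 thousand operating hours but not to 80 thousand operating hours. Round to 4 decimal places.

0.2206

This is the probability of reaching 70 but not 80, conditional on being operational at 60: (N(70) − N(80)) / N(60).
= (3,516 − 484) / 13,747 = 3,032 / 13,747 = 0.220557.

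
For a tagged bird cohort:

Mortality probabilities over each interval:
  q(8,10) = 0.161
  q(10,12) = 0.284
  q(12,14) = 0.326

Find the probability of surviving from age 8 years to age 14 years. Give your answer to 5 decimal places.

0.40489

P(survive 8→14) = (1 − 0.161) × (1 − 0.284) × (1 − 0.326).
= 0.839 × 0.716 × 0.674 = 0.404888.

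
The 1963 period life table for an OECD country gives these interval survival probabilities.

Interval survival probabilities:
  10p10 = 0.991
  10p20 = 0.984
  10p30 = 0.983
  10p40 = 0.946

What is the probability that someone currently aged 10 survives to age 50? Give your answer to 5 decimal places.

The overall survival probability is 0.991 × 0.984 × 0.983 × 0.946.
= 0.906804.

0.90680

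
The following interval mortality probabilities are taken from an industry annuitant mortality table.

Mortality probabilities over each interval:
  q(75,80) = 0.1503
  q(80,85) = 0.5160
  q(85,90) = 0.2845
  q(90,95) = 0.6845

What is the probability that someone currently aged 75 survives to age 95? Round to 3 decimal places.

The overall survival probability is (1 − 0.1503) × (1 − 0.5160) × (1 − 0.2845) × (1 − 0.6845).
= 0.8497 × 0.4840 × 0.7155 × 0.3155 = 0.092837.

0.093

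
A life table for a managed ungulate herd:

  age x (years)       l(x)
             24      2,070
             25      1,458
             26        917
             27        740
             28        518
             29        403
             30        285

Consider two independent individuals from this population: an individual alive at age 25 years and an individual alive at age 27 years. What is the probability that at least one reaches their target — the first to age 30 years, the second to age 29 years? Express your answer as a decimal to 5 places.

0.63361

p₁ = l(30)/l(25) = 285/1,458 = 0.195473; p₂ = l(29)/l(27) = 403/740 = 0.544595.
P(at least one) = 1 − (1−p₁)(1−p₂) = 1 − 0.804527 × 0.455405 = 0.633614.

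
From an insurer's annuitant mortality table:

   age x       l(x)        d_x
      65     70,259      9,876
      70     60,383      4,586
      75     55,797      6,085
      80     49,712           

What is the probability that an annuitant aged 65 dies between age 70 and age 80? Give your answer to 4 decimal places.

This is the probability of reaching 70 but not 80, conditional on being alive at 65: (l(70) − l(80)) / l(65).
= (60,383 − 49,712) / 70,259 = 10,671 / 70,259 = 0.151881.

0.1519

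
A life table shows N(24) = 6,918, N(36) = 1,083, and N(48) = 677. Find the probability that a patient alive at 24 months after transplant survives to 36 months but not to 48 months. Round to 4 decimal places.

0.0587

This is the probability of reaching 36 but not 48, conditional on being alive at 24: (N(36) − N(48)) / N(24).
= (1,083 − 677) / 6,918 = 406 / 6,918 = 0.058687.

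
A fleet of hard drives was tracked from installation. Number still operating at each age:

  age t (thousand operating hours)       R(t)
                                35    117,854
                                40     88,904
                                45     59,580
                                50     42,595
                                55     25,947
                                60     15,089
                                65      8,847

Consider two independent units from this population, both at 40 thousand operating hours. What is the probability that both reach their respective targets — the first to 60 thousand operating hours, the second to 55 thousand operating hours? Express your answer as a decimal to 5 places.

p₁ = R(60)/R(40) = 15,089/88,904 = 0.169722; p₂ = R(55)/R(40) = 25,947/88,904 = 0.291854.
P(both) = p₁ × p₂ = 0.169722 × 0.291854 = 0.049534.

0.04953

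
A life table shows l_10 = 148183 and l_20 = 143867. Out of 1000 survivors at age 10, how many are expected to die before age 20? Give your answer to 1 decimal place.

The relevant probability is 1 − 143867/148183 = 0.029126.
Expected number = 1000 × 0.029126 = 29.1.

29.1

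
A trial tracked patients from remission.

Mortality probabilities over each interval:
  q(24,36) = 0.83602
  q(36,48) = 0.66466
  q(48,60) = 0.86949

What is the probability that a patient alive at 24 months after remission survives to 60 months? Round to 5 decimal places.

Chaining the interval survival probabilities: (1 − 0.83602) × (1 − 0.66466) × (1 − 0.86949).
= 0.16398 × 0.33534 × 0.13051 = 0.007177.

0.00718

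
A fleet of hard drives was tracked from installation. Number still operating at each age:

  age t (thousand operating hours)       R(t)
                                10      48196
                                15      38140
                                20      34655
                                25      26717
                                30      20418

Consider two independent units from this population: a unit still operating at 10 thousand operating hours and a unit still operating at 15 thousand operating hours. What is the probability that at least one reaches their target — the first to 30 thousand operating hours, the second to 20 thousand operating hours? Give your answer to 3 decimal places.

0.947

p₁ = R(30)/R(10) = 20418/48196 = 0.423645; p₂ = R(20)/R(15) = 34655/38140 = 0.908626.
P(at least one) = 1 − (1−p₁)(1−p₂) = 1 − 0.576355 × 0.091374 = 0.947336.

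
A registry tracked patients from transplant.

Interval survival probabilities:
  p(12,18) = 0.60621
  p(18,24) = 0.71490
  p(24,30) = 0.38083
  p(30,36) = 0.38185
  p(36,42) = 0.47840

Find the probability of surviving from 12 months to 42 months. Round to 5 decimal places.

The overall survival probability is 0.60621 × 0.71490 × 0.38083 × 0.38185 × 0.47840.
= 0.030150.

0.03015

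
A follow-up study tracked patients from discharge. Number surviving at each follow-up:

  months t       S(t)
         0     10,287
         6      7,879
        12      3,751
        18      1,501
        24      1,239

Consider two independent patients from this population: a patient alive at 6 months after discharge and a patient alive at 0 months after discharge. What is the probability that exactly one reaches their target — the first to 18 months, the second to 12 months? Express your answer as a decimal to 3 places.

p₁ = S(18)/S(6) = 1,501/7,879 = 0.190506; p₂ = S(12)/S(0) = 3,751/10,287 = 0.364635.
P(exactly one) = p₁(1−p₂) + (1−p₁)p₂ = 0.121041 + 0.295170 = 0.416211.

0.416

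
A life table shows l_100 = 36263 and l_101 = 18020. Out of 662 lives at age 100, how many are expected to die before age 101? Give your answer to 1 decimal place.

333.0

The relevant probability is 1 − 18020/36263 = 0.503075.
Expected number = 662 × 0.503075 = 333.0.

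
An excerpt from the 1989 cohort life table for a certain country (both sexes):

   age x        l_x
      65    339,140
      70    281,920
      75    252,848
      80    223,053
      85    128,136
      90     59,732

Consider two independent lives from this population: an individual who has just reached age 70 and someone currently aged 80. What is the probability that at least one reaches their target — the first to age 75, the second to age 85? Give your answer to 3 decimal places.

0.956

p₁ = l_75/l_70 = 252,848/281,920 = 0.896879; p₂ = l_85/l_80 = 128,136/223,053 = 0.574464.
P(at least one) = 1 − (1−p₁)(1−p₂) = 1 − 0.103121 × 0.425536 = 0.956118.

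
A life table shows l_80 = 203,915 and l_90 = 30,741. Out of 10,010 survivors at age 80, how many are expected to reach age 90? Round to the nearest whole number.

The relevant probability is 30,741/203,915 = 0.150754.
Expected number = 10,010 × 0.150754 = 1509.

1509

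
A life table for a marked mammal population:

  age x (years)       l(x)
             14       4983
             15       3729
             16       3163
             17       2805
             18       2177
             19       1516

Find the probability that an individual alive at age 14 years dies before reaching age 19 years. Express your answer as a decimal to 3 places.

0.696

P(die before 19 | alive at 14) = 1 − l(19)/l(14) = 1 − 1516/4983 = (3467)/4983 = 0.695766.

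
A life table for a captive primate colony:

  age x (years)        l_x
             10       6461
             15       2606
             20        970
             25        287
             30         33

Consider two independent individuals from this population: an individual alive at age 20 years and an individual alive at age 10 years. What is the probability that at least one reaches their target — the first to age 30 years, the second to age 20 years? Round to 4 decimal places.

p₁ = l_30/l_20 = 33/970 = 0.034021; p₂ = l_20/l_10 = 970/6461 = 0.150132.
P(at least one) = 1 − (1−p₁)(1−p₂) = 1 − 0.965979 × 0.849868 = 0.179045.

0.1790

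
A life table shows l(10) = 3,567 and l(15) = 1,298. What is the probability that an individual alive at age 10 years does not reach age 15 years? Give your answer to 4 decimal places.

0.6361

P(die before 15 | alive at 10) = 1 − l(15)/l(10) = 1 − 1,298/3,567 = (2,269)/3,567 = 0.636109.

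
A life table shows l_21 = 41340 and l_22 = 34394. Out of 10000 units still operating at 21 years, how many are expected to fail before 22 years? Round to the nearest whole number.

The relevant probability is 1 − 34394/41340 = 0.168021.
Expected number = 10000 × 0.168021 = 1680.

1680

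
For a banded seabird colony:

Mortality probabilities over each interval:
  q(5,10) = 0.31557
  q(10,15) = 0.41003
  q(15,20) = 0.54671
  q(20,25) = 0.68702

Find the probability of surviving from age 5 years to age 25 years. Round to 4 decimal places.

P(survive 5→25) = (1 − 0.31557) × (1 − 0.41003) × (1 − 0.54671) × (1 − 0.68702).
= 0.68443 × 0.58997 × 0.45329 × 0.31298 = 0.057286.

0.0573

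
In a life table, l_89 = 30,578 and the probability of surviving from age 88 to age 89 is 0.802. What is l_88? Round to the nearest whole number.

38127

l_88 = l_89 / p = 30,578 / 0.802 = 38127.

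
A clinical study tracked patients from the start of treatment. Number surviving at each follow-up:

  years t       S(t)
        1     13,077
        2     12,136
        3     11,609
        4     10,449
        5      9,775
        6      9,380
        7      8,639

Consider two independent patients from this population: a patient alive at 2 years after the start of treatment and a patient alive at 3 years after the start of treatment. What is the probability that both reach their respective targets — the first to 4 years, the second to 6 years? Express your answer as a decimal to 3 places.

p₁ = S(4)/S(2) = 10,449/12,136 = 0.860992; p₂ = S(6)/S(3) = 9,380/11,609 = 0.807994.
P(both) = p₁ × p₂ = 0.860992 × 0.807994 = 0.695676.

0.696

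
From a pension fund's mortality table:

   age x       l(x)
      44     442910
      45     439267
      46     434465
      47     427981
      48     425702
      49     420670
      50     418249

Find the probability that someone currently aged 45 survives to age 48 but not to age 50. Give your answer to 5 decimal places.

This is the probability of reaching 48 but not 50, conditional on being alive at 45: (l(48) − l(50)) / l(45).
= (425702 − 418249) / 439267 = 7453 / 439267 = 0.016967.

0.01697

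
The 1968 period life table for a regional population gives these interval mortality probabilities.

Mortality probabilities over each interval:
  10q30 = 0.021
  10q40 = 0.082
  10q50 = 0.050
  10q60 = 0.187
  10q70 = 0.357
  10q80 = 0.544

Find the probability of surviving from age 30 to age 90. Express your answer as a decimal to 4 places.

60p30 = (1 − 0.021) × (1 − 0.082) × (1 − 0.050) × (1 − 0.187) × (1 − 0.357) × (1 − 0.544).
= 0.979 × 0.918 × 0.950 × 0.813 × 0.643 × 0.456 = 0.203524.

0.2035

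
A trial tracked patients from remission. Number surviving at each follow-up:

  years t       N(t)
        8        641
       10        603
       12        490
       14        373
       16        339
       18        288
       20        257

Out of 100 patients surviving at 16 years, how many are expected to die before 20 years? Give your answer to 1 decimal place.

24.2

The relevant probability is 1 − 257/339 = 0.241888.
Expected number = 100 × 0.241888 = 24.2.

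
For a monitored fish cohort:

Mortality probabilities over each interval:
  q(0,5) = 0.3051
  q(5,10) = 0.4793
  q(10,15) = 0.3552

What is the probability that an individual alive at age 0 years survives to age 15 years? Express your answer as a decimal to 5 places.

0.23331

Survival from 0 to 15 is the product of surviving each interval: (1 − 0.3051) × (1 − 0.4793) × (1 − 0.3552).
= 0.6949 × 0.5207 × 0.6448 = 0.233311.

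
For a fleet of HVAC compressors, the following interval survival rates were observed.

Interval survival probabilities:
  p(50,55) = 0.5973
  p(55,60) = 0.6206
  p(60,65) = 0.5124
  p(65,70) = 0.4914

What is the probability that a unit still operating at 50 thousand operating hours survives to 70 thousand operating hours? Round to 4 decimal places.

0.0933

Chaining the interval survival probabilities: 0.5973 × 0.6206 × 0.5124 × 0.4914.
= 0.093336.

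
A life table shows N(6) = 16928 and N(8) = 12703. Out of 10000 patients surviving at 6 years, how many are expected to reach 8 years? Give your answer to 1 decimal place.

7504.1

The relevant probability is 12703/16928 = 0.750414.
Expected number = 10000 × 0.750414 = 7504.1.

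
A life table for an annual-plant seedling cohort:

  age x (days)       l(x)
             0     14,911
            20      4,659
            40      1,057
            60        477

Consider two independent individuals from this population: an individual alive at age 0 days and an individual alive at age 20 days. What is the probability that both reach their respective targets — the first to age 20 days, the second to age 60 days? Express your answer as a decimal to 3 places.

0.032

p₁ = l(20)/l(0) = 4,659/14,911 = 0.312454; p₂ = l(60)/l(20) = 477/4,659 = 0.102382.
P(both) = p₁ × p₂ = 0.312454 × 0.102382 = 0.031990.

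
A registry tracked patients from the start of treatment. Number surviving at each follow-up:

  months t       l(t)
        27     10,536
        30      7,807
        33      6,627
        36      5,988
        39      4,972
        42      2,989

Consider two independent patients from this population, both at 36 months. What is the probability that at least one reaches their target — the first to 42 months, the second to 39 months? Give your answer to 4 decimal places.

0.9150

p₁ = l(42)/l(36) = 2,989/5,988 = 0.499165; p₂ = l(39)/l(36) = 4,972/5,988 = 0.830327.
P(at least one) = 1 − (1−p₁)(1−p₂) = 1 − 0.500835 × 0.169673 = 0.915022.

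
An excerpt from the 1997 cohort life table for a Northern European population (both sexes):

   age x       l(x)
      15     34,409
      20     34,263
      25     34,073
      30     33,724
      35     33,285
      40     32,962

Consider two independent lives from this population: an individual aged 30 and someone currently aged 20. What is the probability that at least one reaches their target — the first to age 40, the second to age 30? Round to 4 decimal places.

p₁ = l(40)/l(30) = 32,962/33,724 = 0.977405; p₂ = l(30)/l(20) = 33,724/34,263 = 0.984269.
P(at least one) = 1 − (1−p₁)(1−p₂) = 1 − 0.022595 × 0.015731 = 0.999645.

0.9996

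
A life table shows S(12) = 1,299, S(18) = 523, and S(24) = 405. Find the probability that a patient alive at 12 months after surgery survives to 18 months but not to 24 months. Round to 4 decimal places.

This is the probability of reaching 18 but not 24, conditional on being alive at 12: (S(18) − S(24)) / S(12).
= (523 − 405) / 1,299 = 118 / 1,299 = 0.090839.

0.0908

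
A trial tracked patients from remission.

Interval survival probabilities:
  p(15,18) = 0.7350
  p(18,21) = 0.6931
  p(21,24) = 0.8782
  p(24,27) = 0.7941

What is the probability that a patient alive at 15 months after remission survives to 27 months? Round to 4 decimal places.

0.3553

Survival from 15 to 27 is the product of surviving each interval: 0.7350 × 0.6931 × 0.8782 × 0.7941.
= 0.355265.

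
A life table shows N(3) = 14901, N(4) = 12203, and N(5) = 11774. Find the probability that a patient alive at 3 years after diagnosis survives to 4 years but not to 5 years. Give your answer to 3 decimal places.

0.029

This is the probability of reaching 4 but not 5, conditional on being alive at 3: (N(4) − N(5)) / N(3).
= (12203 − 11774) / 14901 = 429 / 14901 = 0.028790.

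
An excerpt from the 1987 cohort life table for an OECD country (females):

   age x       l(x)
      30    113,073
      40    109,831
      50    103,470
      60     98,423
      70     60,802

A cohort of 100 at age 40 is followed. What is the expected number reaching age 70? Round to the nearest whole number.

55

The relevant probability is 60,802/109,831 = 0.553596.
Expected number = 100 × 0.553596 = 55.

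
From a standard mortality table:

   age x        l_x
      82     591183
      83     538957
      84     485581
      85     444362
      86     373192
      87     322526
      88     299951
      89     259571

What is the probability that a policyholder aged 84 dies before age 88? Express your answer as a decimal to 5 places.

P(die before 88 | alive at 84) = 1 − l_88/l_84 = 1 − 299951/485581 = (185630)/485581 = 0.382284.

0.38228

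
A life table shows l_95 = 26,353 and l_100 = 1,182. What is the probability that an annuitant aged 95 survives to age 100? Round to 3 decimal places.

We want 5p95 = l_100/l_95.
The conditional survival probability is l_100/l_95 = 1,182/26,353 = 0.044853.

0.045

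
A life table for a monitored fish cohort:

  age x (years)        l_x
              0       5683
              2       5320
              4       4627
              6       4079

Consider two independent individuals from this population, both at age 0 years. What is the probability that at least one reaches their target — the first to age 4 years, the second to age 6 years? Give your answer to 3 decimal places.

0.948

p₁ = l_4/l_0 = 4627/5683 = 0.814183; p₂ = l_6/l_0 = 4079/5683 = 0.717755.
P(at least one) = 1 − (1−p₁)(1−p₂) = 1 − 0.185817 × 0.282245 = 0.947554.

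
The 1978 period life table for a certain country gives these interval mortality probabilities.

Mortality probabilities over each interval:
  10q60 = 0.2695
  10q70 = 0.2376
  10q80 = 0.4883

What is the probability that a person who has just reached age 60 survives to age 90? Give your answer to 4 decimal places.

Chaining the interval survival probabilities: (1 − 0.2695) × (1 − 0.2376) × (1 − 0.4883).
= 0.7305 × 0.7624 × 0.5117 = 0.284983.

0.2850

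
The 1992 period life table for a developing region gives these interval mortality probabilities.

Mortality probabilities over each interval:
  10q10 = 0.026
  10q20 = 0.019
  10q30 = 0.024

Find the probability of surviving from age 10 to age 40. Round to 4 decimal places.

0.9326

Chaining the interval survival probabilities: (1 − 0.026) × (1 − 0.019) × (1 − 0.024).
= 0.974 × 0.981 × 0.976 = 0.932562.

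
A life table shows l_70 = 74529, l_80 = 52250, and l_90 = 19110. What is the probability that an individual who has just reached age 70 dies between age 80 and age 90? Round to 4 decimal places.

We want 10|10q70 = (l_80 − l_90)/l_70.
This is the probability of reaching 80 but not 90, conditional on being alive at 70: (l_80 − l_90) / l_70.
= (52250 − 19110) / 74529 = 33140 / 74529 = 0.444659.

0.4447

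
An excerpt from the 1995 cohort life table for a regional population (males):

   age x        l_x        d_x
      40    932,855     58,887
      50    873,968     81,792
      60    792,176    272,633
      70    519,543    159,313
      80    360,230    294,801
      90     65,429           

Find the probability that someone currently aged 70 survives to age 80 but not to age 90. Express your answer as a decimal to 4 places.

We want 10|10q70 = (l_80 − l_90)/l_70.
This is the probability of reaching 80 but not 90, conditional on being alive at 70: (l_80 − l_90) / l_70.
= (360,230 − 65,429) / 519,543 = 294,801 / 519,543 = 0.567424.

0.5674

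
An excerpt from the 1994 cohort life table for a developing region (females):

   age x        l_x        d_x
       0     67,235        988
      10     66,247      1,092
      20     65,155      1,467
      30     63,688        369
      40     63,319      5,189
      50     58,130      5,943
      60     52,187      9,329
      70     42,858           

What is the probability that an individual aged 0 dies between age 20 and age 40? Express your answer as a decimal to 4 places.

0.0273

This is the probability of reaching 20 but not 40, conditional on being alive at 0: (l_20 − l_40) / l_0.
= (65,155 − 63,319) / 67,235 = 1,836 / 67,235 = 0.027307.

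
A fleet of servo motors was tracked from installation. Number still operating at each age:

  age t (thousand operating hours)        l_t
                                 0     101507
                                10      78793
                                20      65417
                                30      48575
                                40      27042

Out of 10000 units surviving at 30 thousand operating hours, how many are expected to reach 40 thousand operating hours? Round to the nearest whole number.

The relevant probability is 27042/48575 = 0.556706.
Expected number = 10000 × 0.556706 = 5567.

5567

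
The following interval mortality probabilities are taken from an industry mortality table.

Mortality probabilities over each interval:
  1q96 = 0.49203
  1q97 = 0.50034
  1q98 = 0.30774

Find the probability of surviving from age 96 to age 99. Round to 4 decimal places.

0.1757

Survival from 96 to 99 is the product of surviving each interval: (1 − 0.49203) × (1 − 0.50034) × (1 − 0.30774).
= 0.50797 × 0.49966 × 0.69226 = 0.175704.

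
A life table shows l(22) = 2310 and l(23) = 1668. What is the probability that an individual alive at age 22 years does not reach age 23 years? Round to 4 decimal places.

P(die before 23 | alive at 22) = 1 − l(23)/l(22) = 1 − 1668/2310 = (642)/2310 = 0.277922.

0.2779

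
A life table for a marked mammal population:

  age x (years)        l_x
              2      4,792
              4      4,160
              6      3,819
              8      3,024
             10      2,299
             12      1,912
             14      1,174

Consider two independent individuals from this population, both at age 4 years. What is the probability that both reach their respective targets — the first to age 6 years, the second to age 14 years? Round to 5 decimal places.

p₁ = l_6/l_4 = 3,819/4,160 = 0.918029; p₂ = l_14/l_4 = 1,174/4,160 = 0.282212.
P(both) = p₁ × p₂ = 0.918029 × 0.282212 = 0.259079.

0.25908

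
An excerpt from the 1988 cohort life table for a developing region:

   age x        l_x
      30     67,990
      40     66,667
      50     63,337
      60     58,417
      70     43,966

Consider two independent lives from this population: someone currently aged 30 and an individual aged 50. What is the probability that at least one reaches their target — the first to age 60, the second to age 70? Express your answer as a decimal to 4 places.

p₁ = l_60/l_30 = 58,417/67,990 = 0.859200; p₂ = l_70/l_50 = 43,966/63,337 = 0.694160.
P(at least one) = 1 − (1−p₁)(1−p₂) = 1 − 0.140800 × 0.305840 = 0.956938.

0.9569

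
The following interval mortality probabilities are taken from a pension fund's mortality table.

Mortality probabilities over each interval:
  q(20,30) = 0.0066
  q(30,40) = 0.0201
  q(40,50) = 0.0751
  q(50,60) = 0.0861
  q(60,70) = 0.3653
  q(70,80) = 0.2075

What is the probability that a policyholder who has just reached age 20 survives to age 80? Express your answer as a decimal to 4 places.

P(survive 20→80) = (1 − 0.0066) × (1 − 0.0201) × (1 − 0.0751) × (1 − 0.0861) × (1 − 0.3653) × (1 − 0.2075).
= 0.9934 × 0.9799 × 0.9249 × 0.9139 × 0.6347 × 0.7925 = 0.413873.

0.4139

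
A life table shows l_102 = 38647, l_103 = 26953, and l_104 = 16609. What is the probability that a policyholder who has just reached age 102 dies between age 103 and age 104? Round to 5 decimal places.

We want 1|1q102 = (l_103 − l_104)/l_102.
This is the probability of reaching 103 but not 104, conditional on being alive at 102: (l_103 − l_104) / l_102.
= (26953 − 16609) / 38647 = 10344 / 38647 = 0.267653.

0.26765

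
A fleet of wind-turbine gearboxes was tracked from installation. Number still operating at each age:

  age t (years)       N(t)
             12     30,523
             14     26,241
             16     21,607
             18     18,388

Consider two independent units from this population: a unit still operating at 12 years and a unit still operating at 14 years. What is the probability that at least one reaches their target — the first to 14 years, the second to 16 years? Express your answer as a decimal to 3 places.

0.975

p₁ = N(14)/N(12) = 26,241/30,523 = 0.859712; p₂ = N(16)/N(14) = 21,607/26,241 = 0.823406.
P(at least one) = 1 − (1−p₁)(1−p₂) = 1 − 0.140288 × 0.176594 = 0.975226.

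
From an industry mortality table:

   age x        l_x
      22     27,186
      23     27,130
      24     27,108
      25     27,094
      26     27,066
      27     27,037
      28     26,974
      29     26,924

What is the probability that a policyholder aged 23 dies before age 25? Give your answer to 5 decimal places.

0.00133

P(die before 25 | alive at 23) = 1 − l_25/l_23 = 1 − 27,094/27,130 = (36)/27,130 = 0.001327.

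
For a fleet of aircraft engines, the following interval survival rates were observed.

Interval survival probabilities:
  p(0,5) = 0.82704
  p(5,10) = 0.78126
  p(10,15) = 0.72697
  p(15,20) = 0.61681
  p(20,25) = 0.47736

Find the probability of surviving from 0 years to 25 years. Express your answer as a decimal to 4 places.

Chaining the interval survival probabilities: 0.82704 × 0.78126 × 0.72697 × 0.61681 × 0.47736.
= 0.138304.

0.1383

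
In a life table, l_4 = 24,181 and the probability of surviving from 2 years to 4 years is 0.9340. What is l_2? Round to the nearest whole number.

25890

l_2 = l_4 / p = 24,181 / 0.9340 = 25890.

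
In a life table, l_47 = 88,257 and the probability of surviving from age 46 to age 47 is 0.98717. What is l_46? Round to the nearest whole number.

l_46 = l_47 / p = 88,257 / 0.98717 = 89404.

89404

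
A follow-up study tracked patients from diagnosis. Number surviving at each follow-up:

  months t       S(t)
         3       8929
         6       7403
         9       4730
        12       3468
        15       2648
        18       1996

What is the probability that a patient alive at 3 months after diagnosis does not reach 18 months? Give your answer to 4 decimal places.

P(die before 18 | alive at 3) = 1 − S(18)/S(3) = 1 − 1996/8929 = (6933)/8929 = 0.776459.

0.7765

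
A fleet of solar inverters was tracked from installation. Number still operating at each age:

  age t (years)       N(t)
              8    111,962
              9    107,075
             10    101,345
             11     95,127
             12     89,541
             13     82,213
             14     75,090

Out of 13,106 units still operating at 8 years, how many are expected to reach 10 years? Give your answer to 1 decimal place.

The relevant probability is 101,345/111,962 = 0.905173.
Expected number = 13,106 × 0.905173 = 11863.2.

11863.2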